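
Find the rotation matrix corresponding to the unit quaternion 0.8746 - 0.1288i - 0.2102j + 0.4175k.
[[0.563, -0.6761, -0.4752], [0.7844, 0.6182, 0.0498], [0.2601, -0.4008, 0.8785]]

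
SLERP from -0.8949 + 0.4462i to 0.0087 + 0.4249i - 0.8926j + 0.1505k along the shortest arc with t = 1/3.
-0.723 + 0.5553i - 0.4051j + 0.0683k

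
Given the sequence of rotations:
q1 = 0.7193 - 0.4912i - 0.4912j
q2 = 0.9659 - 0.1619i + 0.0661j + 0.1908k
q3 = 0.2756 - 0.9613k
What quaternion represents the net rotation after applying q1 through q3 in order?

q2 · q1 = 0.6477 - 0.4972i - 0.5206j + 0.2492k
q3 · q2 · q1 = 0.4181 - 0.6375i + 0.3345j - 0.554k
0.4181 - 0.6375i + 0.3345j - 0.554k


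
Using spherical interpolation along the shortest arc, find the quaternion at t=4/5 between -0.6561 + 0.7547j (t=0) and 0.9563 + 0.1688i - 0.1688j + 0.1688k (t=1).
-0.9322 - 0.1394i + 0.3034j - 0.1394k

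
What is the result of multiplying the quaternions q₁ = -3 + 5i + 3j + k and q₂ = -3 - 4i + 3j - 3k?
23 - 15i - 7j + 33k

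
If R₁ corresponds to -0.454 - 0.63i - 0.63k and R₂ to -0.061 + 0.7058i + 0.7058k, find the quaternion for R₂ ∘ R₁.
0.917 - 0.282i - 0.282k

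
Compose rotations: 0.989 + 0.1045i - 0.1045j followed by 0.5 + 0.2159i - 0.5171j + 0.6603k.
0.4179 + 0.3348i - 0.4947j + 0.6845k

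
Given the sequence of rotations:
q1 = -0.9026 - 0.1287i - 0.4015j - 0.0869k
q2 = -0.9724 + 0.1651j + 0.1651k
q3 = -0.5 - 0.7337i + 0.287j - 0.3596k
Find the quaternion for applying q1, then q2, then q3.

q2 · q1 = 0.9583 + 0.1771i + 0.2202j - 0.0433k
q3 · q2 · q1 = -0.428 - 0.7249i + 0.0695j - 0.5353k
-0.428 - 0.7249i + 0.0695j - 0.5353k


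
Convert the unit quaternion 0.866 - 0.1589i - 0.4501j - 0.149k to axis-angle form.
axis = (-0.3178, -0.9001, -0.298), θ = π/3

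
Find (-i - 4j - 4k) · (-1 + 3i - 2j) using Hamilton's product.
-5 - 7i - 8j + 18k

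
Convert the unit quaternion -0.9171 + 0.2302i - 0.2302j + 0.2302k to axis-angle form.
axis = (√3/3, -√3/3, √3/3), θ = 313°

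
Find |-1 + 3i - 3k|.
√19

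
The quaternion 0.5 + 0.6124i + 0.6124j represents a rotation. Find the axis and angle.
axis = (√2/2, √2/2, 0), θ = 2π/3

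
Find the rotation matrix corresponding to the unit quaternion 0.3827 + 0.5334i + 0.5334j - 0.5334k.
[[-0.1381, 0.9773, -0.1608], [0.1608, -0.1381, -0.9773], [-0.9773, -0.1608, -0.1381]]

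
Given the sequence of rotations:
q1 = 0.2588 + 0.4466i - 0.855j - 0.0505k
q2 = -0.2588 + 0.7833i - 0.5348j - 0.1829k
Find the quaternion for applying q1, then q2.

q2 · q1 = -0.8833 - 0.0422i + 0.0407j - 0.4651k
-0.8833 - 0.0422i + 0.0407j - 0.4651k


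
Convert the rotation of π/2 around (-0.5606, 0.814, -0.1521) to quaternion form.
0.7071 - 0.3964i + 0.5756j - 0.1076k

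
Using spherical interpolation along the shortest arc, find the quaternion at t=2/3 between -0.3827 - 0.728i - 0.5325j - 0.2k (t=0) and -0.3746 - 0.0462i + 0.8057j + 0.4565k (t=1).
0.1286 - 0.2709i - 0.8477j - 0.4375k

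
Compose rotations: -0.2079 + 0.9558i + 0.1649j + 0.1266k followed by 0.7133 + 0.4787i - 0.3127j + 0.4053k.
-0.6056 + 0.4758i + 0.5094j + 0.3839k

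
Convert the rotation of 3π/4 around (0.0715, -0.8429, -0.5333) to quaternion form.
0.3827 + 0.0661i - 0.7787j - 0.4927k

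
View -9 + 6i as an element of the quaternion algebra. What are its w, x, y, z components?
-9 + 6i + 0j + 0k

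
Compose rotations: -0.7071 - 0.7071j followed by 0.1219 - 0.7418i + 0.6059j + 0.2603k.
0.3422 + 0.7086i - 0.5146j + 0.3405k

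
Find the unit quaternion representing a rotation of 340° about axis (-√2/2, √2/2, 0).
-0.9848 - 0.1228i + 0.1228j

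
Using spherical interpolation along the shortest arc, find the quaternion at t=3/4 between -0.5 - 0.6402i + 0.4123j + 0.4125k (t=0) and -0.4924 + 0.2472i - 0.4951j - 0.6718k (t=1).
0.2547 - 0.4066i + 0.5422j + 0.6898k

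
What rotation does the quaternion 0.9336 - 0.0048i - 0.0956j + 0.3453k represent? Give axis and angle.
axis = (-0.0134, -0.2668, 0.9637), θ = 42°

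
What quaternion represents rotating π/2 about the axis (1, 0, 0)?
0.7071 + 0.7071i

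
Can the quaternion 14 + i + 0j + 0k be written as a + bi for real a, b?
Yes. The quaternion 14 + i has j- and k-coefficients y = z = 0, so it lies in the complex subalgebra spanned by 1 and i.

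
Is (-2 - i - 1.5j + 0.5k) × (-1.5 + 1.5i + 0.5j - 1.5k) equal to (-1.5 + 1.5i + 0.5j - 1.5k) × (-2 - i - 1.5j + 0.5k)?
No: pq = 6 + 0.5i + 0.5j + 4k ≠ 6 - 3.5i + 2j + 0.5k = qp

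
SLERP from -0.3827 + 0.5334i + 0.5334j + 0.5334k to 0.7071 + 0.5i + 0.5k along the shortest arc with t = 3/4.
0.481 + 0.6072i + 0.1772j + 0.6072k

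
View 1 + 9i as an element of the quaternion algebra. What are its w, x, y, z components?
1 + 9i + 0j + 0k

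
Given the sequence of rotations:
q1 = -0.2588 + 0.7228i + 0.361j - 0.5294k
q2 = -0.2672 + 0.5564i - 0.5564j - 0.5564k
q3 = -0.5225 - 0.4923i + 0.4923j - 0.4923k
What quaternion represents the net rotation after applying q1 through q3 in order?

q2 · q1 = -0.4267 + 0.1583i - 0.0601j + 0.8885k
q3 · q2 · q1 = 0.7679 + 0.5352i + 0.1808j - 0.3025k
0.7679 + 0.5352i + 0.1808j - 0.3025k


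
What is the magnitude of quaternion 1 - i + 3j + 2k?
√15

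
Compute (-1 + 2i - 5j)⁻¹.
-0.0333 - 0.0667i + 0.1667j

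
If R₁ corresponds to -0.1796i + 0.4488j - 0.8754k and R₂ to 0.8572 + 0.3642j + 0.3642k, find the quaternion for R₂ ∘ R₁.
0.1554 - 0.6362i + 0.3193j - 0.685k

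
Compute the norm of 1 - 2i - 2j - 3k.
√18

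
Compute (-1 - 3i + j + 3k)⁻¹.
-0.05 + 0.15i - 0.05j - 0.15k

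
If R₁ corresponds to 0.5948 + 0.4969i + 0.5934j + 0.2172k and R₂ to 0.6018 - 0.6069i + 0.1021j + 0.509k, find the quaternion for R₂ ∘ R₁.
0.4884 - 0.3418i + 0.8026j + 0.0226k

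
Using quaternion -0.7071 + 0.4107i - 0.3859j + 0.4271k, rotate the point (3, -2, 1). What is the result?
(1.335, -3.107, 1.601)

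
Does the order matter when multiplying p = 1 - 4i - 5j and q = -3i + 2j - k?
Yes: pq = -2 + 2i - 2j - 24k ≠ -2 - 8i + 6j + 22k = qp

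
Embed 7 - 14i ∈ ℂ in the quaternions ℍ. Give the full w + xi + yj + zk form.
7 - 14i + 0j + 0k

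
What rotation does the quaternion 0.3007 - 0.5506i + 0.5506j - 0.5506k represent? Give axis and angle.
axis = (-√3/3, √3/3, -√3/3), θ = 145°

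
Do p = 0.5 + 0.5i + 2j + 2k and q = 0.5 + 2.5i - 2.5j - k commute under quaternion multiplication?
No: pq = 6 + 4.5i + 5.25j - 5.75k ≠ 6 - 1.5i - 5.75j + 6.75k = qp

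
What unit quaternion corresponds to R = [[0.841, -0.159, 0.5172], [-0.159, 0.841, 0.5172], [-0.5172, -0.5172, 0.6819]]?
0.917 - 0.282i + 0.282j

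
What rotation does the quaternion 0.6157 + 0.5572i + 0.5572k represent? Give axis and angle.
axis = (√2/2, 0, √2/2), θ = 104°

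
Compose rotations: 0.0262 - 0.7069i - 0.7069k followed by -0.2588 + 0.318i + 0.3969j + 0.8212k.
0.7985 - 0.0893i - 0.3453j + 0.485k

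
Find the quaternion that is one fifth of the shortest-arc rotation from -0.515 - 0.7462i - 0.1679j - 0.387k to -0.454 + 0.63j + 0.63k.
-0.345 - 0.6899i - 0.3372j - 0.5397k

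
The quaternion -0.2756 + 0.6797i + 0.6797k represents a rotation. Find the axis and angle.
axis = (√2/2, 0, √2/2), θ = 212°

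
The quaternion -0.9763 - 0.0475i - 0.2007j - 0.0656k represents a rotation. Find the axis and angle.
axis = (-0.2195, -0.9273, -0.3031), θ = 335°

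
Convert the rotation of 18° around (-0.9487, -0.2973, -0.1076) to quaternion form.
0.9877 - 0.1484i - 0.0465j - 0.0168k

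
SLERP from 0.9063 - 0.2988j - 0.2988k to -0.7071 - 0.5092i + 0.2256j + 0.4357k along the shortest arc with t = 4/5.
0.7686 + 0.4157i - 0.2472j - 0.4188k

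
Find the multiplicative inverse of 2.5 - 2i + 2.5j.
0.1515 + 0.1212i - 0.1515j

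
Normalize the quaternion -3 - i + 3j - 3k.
-0.5669 - 0.189i + 0.5669j - 0.5669k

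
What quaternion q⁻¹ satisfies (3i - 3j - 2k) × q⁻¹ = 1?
-0.1364i + 0.1364j + 0.0909k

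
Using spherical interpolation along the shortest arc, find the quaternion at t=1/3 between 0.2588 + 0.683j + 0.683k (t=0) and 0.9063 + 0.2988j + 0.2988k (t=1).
0.525 + 0.6018j + 0.6018k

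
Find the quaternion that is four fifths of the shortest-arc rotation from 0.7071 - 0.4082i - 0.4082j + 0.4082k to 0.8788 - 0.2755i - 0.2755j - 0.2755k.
0.8826 - 0.3176i - 0.3176j - 0.1387k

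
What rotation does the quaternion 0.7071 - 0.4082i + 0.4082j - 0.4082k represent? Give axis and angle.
axis = (-√3/3, √3/3, -√3/3), θ = π/2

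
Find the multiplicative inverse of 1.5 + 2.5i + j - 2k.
0.1111 - 0.1852i - 0.0741j + 0.1481k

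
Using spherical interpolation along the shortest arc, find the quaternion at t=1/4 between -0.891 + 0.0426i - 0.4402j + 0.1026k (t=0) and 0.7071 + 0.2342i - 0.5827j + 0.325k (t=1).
-0.9818 - 0.0393i - 0.1852j - 0.0177k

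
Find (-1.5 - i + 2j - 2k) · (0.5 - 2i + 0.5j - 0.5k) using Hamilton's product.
-4.75 + 2.5i + 3.75j + 3.25k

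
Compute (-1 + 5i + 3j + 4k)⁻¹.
-0.0196 - 0.098i - 0.0588j - 0.0784k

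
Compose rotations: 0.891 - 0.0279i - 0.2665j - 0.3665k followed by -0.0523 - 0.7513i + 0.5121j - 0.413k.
-0.0825 - 0.9657i + 0.2064j - 0.1343k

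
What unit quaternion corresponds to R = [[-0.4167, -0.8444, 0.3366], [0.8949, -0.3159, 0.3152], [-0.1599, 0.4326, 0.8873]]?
0.5373 + 0.0546i + 0.231j + 0.8093k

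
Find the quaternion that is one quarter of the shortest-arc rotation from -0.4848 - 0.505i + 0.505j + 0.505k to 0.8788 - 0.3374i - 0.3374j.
-0.6728 - 0.3146i + 0.5226j + 0.4186k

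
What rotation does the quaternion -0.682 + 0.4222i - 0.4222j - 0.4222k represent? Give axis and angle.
axis = (√3/3, -√3/3, -√3/3), θ = 266°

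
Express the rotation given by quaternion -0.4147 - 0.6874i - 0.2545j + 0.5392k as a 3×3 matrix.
[[0.289, 0.7971, -0.5302], [-0.0973, -0.5265, -0.8446], [-0.9524, 0.2957, -0.0746]]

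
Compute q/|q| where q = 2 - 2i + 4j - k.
0.4 - 0.4i + 0.8j - 0.2k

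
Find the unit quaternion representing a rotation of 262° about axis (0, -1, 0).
-0.6561 - 0.7547j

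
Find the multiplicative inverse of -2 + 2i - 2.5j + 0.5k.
-0.1379 - 0.1379i + 0.1724j - 0.0345k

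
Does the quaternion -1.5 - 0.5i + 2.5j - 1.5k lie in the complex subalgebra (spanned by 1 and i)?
No. The quaternion -1.5 - 0.5i + 2.5j - 1.5k has j-coefficient y = 2.5 and k-coefficient z = -1.5, not both zero, so it does not lie in the complex subalgebra spanned by 1 and i.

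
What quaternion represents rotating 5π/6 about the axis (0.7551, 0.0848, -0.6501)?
0.2588 + 0.7294i + 0.0819j - 0.6279k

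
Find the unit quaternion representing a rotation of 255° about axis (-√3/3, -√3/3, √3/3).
-0.6088 - 0.458i - 0.458j + 0.458k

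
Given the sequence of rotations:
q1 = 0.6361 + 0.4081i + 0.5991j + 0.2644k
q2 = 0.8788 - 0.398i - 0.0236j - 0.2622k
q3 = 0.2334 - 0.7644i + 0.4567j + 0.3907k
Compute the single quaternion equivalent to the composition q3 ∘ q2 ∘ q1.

q2 · q1 = 0.8049 + 0.2563i + 0.5097j - 0.1632k
q3 · q2 · q1 = 0.2148 - 0.8291i + 0.4619j - 0.2303k
0.2148 - 0.8291i + 0.4619j - 0.2303k


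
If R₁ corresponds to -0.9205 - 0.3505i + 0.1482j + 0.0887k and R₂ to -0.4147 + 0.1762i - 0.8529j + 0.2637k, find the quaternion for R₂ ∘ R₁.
0.5465 - 0.1316i + 0.6156j - 0.5523k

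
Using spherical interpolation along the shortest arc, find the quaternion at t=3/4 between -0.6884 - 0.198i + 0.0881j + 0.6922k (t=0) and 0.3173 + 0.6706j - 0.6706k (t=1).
-0.449 - 0.0564i - 0.5097j + 0.7318k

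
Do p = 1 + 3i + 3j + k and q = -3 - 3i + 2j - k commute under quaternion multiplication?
No: pq = 1 - 17i - 7j + 11k ≠ 1 - 7i - 7j - 19k = qp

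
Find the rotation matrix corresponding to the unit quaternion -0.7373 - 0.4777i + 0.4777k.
[[0.5436, 0.7044, -0.4564], [-0.7044, 0.0872, -0.7044], [-0.4564, 0.7044, 0.5436]]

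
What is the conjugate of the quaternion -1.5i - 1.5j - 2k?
1.5i + 1.5j + 2k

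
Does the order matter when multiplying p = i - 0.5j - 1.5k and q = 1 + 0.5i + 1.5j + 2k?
Yes: pq = 3.25 + 2.25i - 3.25j + 0.25k ≠ 3.25 - 0.25i + 2.25j - 3.25k = qp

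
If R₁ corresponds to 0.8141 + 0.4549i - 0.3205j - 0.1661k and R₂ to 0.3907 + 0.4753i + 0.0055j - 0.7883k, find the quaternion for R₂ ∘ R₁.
-0.0273 + 0.3111i - 0.4004j - 0.8615k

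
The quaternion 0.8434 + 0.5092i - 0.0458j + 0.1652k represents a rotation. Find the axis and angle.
axis = (0.9477, -0.0852, 0.3075), θ = 65°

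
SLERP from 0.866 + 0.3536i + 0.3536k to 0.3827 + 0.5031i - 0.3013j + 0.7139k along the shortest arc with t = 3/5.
0.6143 + 0.4705i - 0.1909j + 0.604k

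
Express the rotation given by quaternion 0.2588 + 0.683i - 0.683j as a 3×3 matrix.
[[0.067, -0.933, -0.3535], [-0.933, 0.067, -0.3535], [0.3535, 0.3535, -0.866]]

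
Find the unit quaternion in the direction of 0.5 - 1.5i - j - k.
0.2357 - 0.7071i - 0.4714j - 0.4714k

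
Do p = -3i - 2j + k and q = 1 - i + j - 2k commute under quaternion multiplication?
No: pq = 1 - 9j - 4k ≠ 1 - 6i + 5j + 6k = qp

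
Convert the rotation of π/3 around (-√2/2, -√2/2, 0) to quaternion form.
0.866 - 0.3536i - 0.3536j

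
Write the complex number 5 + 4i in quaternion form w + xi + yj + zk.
5 + 4i + 0j + 0k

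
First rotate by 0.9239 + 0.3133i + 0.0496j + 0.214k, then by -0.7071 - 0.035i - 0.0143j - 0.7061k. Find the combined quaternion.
-0.4905 - 0.2219i - 0.262j - 0.8009k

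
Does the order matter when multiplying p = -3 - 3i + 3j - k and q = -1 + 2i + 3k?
Yes: pq = 12 + 6i + 4j - 14k ≠ 12 - 12i - 10j - 2k = qp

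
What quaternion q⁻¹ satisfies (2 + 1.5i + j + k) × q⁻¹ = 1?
0.2424 - 0.1818i - 0.1212j - 0.1212k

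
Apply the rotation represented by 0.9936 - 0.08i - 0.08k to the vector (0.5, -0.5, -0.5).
(0.408, -0.646, -0.408)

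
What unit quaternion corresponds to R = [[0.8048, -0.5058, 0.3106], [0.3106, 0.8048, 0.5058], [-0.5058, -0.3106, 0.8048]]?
0.9239 - 0.2209i + 0.2209j + 0.2209k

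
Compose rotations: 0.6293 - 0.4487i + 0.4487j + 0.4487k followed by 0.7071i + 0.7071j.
0.7623i + 0.1277j + 0.6346k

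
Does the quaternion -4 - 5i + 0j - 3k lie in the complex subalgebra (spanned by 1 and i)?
No. The quaternion -4 - 5i - 3k has j-coefficient y = 0 and k-coefficient z = -3, not both zero, so it does not lie in the complex subalgebra spanned by 1 and i.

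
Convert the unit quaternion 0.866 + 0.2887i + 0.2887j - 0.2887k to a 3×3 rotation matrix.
[[0.6666, 0.6667, 0.3333], [-0.3333, 0.6666, -0.6667], [-0.6667, 0.3333, 0.6666]]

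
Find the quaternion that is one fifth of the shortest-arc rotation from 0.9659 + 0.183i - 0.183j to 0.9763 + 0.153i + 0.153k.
0.9725 + 0.1778i - 0.1469j + 0.0309k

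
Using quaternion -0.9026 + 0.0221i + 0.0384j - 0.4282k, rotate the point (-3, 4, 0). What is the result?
(-4.976, 0.205, -0.442)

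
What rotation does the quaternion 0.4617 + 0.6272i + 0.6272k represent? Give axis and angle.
axis = (√2/2, 0, √2/2), θ = 125°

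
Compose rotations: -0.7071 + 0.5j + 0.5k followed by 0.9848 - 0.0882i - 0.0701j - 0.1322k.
-0.5952 + 0.0934i + 0.5861j + 0.5418k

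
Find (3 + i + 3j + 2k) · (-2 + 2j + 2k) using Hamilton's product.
-16 - 2j + 4k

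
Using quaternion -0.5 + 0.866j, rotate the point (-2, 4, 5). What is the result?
(-3.33, 4, -4.232)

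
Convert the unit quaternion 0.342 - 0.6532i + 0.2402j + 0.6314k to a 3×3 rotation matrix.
[[0.0873, -0.7457, -0.6606], [0.1181, -0.6507, 0.7501], [-0.9892, -0.1435, 0.0313]]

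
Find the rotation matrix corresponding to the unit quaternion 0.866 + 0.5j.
[[0.5, 0, 0.866], [0, 1, 0], [-0.866, 0, 0.5]]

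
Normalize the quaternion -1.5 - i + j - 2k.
-0.5222 - 0.3482i + 0.3482j - 0.6963k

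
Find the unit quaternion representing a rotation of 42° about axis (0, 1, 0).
0.9336 + 0.3584j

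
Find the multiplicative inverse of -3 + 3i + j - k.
-0.15 - 0.15i - 0.05j + 0.05k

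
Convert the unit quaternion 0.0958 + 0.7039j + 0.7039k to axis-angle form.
axis = (0, √2/2, √2/2), θ = 169°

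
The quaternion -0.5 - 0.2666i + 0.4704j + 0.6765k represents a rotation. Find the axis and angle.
axis = (-0.3078, 0.5432, 0.7812), θ = 4π/3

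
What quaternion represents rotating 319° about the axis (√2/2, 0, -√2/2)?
-0.9367 + 0.2476i - 0.2476k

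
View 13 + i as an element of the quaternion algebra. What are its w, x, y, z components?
13 + i + 0j + 0k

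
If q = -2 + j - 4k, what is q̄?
-2 - j + 4k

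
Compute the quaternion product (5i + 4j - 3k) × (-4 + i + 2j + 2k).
-7 - 6i - 29j + 18k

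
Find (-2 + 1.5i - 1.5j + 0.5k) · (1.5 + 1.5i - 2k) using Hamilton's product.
-4.25 + 2.25i + 1.5j + 7k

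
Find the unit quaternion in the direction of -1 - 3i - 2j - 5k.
-0.1601 - 0.4804i - 0.3203j - 0.8006k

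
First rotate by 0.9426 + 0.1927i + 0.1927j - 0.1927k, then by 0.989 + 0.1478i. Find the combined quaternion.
0.9038 + 0.3299i + 0.2191j - 0.1621k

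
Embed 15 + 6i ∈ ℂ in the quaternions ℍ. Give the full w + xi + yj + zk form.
15 + 6i + 0j + 0k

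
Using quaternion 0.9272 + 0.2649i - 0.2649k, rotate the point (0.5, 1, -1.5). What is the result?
(1.132, 1.211, -0.868)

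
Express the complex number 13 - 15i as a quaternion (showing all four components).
13 - 15i + 0j + 0k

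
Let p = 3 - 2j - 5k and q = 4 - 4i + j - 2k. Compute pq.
4 - 3i + 15j - 34k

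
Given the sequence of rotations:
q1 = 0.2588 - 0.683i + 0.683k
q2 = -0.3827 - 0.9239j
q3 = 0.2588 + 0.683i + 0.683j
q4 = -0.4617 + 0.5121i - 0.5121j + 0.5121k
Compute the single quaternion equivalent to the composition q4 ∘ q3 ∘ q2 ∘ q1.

q2 · q1 = -0.099 - 0.3696i - 0.2391j - 0.8924k
q3 · q2 · q1 = 0.3901 - 0.7728i + 0.48j - 0.1418k
q4 · q3 · q2 · q1 = 0.5341 + 0.3834i - 0.7445j + 0.1153k
0.5341 + 0.3834i - 0.7445j + 0.1153k


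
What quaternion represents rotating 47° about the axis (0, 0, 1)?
0.9171 + 0.3987k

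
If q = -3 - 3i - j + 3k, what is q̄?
-3 + 3i + j - 3k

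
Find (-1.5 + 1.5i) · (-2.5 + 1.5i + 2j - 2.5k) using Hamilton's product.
1.5 - 6i + 0.75j + 6.75k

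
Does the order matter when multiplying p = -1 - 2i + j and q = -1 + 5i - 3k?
Yes: pq = 11 - 6i - 7j - 2k ≠ 11 + 5j + 8k = qp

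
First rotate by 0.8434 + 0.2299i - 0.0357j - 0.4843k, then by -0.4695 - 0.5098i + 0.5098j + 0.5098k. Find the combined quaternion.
-0.0137 - 0.7666i + 0.317j + 0.5583k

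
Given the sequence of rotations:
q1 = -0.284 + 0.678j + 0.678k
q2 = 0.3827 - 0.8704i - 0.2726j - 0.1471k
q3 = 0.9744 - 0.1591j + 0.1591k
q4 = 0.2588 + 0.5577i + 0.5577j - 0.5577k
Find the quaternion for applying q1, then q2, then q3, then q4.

q2 · q1 = 0.1759 + 0.1621i + 0.927j - 0.2889k
q3 · q2 · q1 = 0.3648 + 0.0564i + 0.9011j - 0.2277k
q4 · q3 · q2 · q1 = -0.5666 + 0.5936i + 0.5322j + 0.2087k
-0.5666 + 0.5936i + 0.5322j + 0.2087k


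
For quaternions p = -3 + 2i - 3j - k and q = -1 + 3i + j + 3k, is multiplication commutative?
No: pq = 3 - 19i - 9j + 3k ≠ 3 - 3i + 9j - 19k = qp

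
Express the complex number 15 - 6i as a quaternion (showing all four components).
15 - 6i + 0j + 0k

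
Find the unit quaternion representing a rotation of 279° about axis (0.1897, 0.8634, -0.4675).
-0.7604 + 0.1232i + 0.5607j - 0.3036k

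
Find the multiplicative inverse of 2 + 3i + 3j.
0.0909 - 0.1364i - 0.1364j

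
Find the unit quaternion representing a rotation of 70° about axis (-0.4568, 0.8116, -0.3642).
0.8192 - 0.262i + 0.4655j - 0.2089k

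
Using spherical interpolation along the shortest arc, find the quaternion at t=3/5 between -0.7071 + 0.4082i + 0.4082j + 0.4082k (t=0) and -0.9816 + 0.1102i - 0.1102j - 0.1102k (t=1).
-0.9547 + 0.2537i + 0.1101j + 0.1101k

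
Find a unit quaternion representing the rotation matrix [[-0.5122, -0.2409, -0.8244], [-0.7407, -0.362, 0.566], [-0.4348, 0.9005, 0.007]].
-0.1822 - 0.459i + 0.5346j + 0.6858k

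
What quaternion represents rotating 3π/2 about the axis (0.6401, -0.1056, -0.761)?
-0.7071 + 0.4526i - 0.0747j - 0.5381k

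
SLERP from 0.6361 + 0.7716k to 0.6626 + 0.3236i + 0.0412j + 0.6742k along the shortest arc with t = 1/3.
0.6535 + 0.1098i + 0.014j + 0.7488k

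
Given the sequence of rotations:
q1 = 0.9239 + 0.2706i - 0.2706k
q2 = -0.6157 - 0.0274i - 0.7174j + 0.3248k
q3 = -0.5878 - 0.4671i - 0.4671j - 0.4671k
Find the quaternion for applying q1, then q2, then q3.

q2 · q1 = -0.4735 + 0.0022i - 0.5823j + 0.6608k
q3 · q2 · q1 = 0.316 - 0.3608i + 0.8711j + 0.1058k
0.316 - 0.3608i + 0.8711j + 0.1058k


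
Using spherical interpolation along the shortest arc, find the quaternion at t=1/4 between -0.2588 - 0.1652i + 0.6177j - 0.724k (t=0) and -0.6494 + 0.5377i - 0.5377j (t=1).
-0.0064 - 0.3219i + 0.7119j - 0.6241k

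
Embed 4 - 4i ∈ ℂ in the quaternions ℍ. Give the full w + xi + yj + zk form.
4 - 4i + 0j + 0k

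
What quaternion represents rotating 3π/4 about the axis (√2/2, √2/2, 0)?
0.3827 + 0.6533i + 0.6533j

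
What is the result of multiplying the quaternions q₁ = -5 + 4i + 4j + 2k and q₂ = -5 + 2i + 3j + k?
3 - 32i - 35j - 11k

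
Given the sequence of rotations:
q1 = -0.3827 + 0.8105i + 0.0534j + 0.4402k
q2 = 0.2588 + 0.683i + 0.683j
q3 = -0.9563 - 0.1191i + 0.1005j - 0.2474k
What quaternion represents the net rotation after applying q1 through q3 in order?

q2 · q1 = -0.6891 + 0.249i - 0.5482j - 0.4032k
q3 · q2 · q1 = 0.644 - 0.3322i + 0.3454j + 0.5963k
0.644 - 0.3322i + 0.3454j + 0.5963k


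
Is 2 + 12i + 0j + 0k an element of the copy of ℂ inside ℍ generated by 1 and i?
Yes. The quaternion 2 + 12i has j- and k-coefficients y = z = 0, so it lies in the complex subalgebra spanned by 1 and i.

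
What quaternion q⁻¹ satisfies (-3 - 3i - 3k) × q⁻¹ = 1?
-0.1111 + 0.1111i + 0.1111k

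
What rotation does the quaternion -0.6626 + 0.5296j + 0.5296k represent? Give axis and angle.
axis = (0, √2/2, √2/2), θ = 263°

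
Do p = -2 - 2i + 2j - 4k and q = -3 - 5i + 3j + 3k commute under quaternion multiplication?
No: pq = 2 + 34i + 14j + 10k ≠ 2 - 2i - 38j + 2k = qp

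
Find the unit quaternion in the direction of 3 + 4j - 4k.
0.4685 + 0.6247j - 0.6247k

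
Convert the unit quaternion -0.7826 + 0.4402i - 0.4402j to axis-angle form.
axis = (√2/2, -√2/2, 0), θ = 283°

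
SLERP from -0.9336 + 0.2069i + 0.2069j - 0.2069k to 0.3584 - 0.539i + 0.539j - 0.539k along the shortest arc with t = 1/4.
-0.9321 + 0.3622i - 0.0029j + 0.0029k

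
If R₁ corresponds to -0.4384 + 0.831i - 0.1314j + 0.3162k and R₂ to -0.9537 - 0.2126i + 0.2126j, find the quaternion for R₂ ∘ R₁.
0.6227 - 0.6321i + 0.0993j - 0.4503k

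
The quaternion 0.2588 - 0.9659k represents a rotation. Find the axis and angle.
axis = (0, 0, -1), θ = 5π/6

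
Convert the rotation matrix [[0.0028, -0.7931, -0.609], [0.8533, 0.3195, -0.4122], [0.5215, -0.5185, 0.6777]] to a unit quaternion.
0.7071 - 0.0376i - 0.3997j + 0.5821k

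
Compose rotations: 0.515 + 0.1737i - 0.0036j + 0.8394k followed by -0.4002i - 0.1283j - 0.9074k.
0.8307 - 0.3171i + 0.1122j - 0.4436k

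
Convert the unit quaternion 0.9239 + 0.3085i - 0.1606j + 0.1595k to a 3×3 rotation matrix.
[[0.8975, -0.3938, -0.1983], [0.1956, 0.7588, -0.6213], [0.3952, 0.5188, 0.7581]]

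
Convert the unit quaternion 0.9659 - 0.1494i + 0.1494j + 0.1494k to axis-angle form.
axis = (-√3/3, √3/3, √3/3), θ = π/6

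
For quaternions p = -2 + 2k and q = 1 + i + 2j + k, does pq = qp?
No: pq = -4 - 6i - 2j ≠ -4 + 2i - 6j = qp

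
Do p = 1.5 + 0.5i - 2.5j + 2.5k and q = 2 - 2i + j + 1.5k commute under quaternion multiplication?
No: pq = 2.75 - 8.25i - 9.25j + 2.75k ≠ 2.75 + 4.25i + 2.25j + 11.75k = qp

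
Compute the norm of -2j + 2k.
√8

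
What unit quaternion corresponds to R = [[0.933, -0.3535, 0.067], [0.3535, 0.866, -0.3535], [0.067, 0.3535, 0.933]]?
0.9659 + 0.183i + 0.183k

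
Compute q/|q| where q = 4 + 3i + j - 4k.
0.6172 + 0.4629i + 0.1543j - 0.6172k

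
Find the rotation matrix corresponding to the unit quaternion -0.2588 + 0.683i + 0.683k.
[[0.067, 0.3535, 0.933], [-0.3535, -0.866, 0.3535], [0.933, -0.3535, 0.067]]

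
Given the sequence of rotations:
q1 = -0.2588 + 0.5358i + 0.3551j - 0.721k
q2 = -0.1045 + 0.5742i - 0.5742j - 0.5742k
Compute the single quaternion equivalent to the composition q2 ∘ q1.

q2 · q1 = -0.4907 + 0.4133i + 0.2178j + 0.7355k
-0.4907 + 0.4133i + 0.2178j + 0.7355k


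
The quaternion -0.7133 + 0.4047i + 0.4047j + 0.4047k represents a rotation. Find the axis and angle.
axis = (√3/3, √3/3, √3/3), θ = 271°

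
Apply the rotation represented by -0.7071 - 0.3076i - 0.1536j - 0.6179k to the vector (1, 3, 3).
(-0.357, 0.374, 4.328)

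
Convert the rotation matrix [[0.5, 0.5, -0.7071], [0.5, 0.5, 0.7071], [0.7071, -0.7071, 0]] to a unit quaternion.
0.7071 - 0.5i - 0.5j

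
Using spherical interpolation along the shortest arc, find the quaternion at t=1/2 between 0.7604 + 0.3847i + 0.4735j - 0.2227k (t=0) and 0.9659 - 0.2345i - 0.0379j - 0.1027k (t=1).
0.9505 + 0.0827i + 0.2398j - 0.1792k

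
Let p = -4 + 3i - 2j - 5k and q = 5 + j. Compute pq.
-18 + 20i - 14j - 22k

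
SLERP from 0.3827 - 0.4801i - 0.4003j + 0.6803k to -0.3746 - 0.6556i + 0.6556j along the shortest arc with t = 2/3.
0.4957 + 0.3208i - 0.7394j + 0.3234k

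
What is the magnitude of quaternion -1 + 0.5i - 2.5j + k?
2.915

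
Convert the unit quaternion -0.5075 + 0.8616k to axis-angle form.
axis = (0, 0, 1), θ = 241°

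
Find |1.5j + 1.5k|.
2.121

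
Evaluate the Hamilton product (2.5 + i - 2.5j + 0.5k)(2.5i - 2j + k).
-8 + 4.75i - 4.75j + 6.75k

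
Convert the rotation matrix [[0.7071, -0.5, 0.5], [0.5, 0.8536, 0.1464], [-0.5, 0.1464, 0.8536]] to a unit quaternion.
0.9239 + 0.2706j + 0.2706k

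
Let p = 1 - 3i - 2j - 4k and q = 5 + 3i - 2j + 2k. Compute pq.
18 - 24i - 18j - 6k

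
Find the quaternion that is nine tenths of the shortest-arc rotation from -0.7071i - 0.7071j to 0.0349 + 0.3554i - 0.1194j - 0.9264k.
-0.0337 - 0.4438i + 0.0151j + 0.8954k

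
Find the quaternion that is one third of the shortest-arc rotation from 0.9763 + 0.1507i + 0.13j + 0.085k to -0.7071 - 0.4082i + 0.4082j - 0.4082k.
0.9429 + 0.254i - 0.0567j + 0.2078k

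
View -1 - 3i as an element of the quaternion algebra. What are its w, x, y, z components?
-1 - 3i + 0j + 0k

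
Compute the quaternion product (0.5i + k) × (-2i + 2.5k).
-1.5 - 3.25j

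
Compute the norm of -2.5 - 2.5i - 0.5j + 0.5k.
√13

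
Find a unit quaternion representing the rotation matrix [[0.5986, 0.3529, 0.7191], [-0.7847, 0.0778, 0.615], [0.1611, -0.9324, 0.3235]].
0.7071 - 0.5471i + 0.1973j - 0.4022k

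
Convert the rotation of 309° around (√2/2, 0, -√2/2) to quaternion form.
-0.9026 + 0.3044i - 0.3044k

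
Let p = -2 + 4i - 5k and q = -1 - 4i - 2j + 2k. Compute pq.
28 - 6i + 16j - 7k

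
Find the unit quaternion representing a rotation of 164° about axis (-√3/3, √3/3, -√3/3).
0.1392 - 0.5717i + 0.5717j - 0.5717k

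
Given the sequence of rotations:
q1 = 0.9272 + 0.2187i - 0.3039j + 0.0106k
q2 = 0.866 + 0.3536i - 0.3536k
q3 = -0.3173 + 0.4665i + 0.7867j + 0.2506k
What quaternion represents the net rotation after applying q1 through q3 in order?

q2 · q1 = 0.7294 + 0.4098i - 0.3443j - 0.4261k
q3 · q2 · q1 = -0.045 - 0.0387i + 0.9845j - 0.165k
-0.045 - 0.0387i + 0.9845j - 0.165k


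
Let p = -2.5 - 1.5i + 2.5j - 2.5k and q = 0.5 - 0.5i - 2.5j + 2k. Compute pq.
9.25 - 0.75i + 11.75j - 1.25k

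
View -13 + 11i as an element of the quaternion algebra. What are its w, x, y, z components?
-13 + 11i + 0j + 0k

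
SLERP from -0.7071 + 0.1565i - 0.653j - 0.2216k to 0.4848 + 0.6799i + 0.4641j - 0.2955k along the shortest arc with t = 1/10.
-0.7213 + 0.0635i - 0.6681j - 0.1714k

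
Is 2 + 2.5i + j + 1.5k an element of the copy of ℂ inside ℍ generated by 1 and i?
No. The quaternion 2 + 2.5i + j + 1.5k has j-coefficient y = 1 and k-coefficient z = 1.5, not both zero, so it does not lie in the complex subalgebra spanned by 1 and i.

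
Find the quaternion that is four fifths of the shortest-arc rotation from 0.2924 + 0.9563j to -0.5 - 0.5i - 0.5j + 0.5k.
0.4875 + 0.4207i + 0.639j - 0.4207k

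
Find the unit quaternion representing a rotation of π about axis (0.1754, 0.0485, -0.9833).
0.1754i + 0.0485j - 0.9833k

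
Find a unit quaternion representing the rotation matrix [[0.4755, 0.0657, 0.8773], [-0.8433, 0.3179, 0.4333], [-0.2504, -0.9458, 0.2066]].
0.7071 - 0.4876i + 0.3987j - 0.3214k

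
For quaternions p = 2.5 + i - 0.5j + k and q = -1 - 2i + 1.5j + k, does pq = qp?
No: pq = -0.75 - 8i + 1.25j + 2k ≠ -0.75 - 4i + 7.25j + k = qp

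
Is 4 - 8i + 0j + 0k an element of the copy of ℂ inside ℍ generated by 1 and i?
Yes. The quaternion 4 - 8i has j- and k-coefficients y = z = 0, so it lies in the complex subalgebra spanned by 1 and i.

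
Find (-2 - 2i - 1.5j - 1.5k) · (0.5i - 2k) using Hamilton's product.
-2 + 2i - 4.75j + 4.75k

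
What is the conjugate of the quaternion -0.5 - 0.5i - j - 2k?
-0.5 + 0.5i + j + 2k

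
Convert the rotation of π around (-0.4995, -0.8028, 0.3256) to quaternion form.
-0.4995i - 0.8028j + 0.3256k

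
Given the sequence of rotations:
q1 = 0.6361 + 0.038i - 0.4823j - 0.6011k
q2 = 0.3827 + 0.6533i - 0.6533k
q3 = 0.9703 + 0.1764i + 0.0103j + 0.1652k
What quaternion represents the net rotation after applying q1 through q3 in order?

q2 · q1 = -0.1741 + 0.115i + 0.1833j - 0.9607k
q3 · q2 · q1 = -0.0324 + 0.0407i + 0.3645j - 0.9298k
-0.0324 + 0.0407i + 0.3645j - 0.9298k


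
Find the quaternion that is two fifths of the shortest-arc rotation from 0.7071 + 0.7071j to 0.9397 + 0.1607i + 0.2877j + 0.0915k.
0.8274 + 0.0668i + 0.5564j + 0.038k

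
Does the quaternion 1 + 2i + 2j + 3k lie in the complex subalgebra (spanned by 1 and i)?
No. The quaternion 1 + 2i + 2j + 3k has j-coefficient y = 2 and k-coefficient z = 3, not both zero, so it does not lie in the complex subalgebra spanned by 1 and i.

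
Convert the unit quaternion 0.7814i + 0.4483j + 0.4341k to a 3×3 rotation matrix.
[[0.2212, 0.7006, 0.6784], [0.7006, -0.5981, 0.3892], [0.6784, 0.3892, -0.6231]]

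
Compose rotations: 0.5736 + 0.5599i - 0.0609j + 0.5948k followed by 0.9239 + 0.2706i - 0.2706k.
0.5394 + 0.656i - 0.3687j + 0.3778k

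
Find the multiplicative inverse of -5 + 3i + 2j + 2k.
-0.119 - 0.0714i - 0.0476j - 0.0476k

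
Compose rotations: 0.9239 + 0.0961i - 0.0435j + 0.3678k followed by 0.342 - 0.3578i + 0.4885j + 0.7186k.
0.1073 - 0.0868i + 0.6371j + 0.7583k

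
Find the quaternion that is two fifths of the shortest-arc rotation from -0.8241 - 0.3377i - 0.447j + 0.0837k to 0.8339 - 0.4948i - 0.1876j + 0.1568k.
-0.9754 + 0.0048i - 0.2196j - 0.0177k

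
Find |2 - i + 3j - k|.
√15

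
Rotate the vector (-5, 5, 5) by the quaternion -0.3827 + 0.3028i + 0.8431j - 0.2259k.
(0.396, -0.59, -8.631)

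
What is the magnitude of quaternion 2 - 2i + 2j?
√12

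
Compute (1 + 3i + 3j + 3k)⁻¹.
0.0357 - 0.1071i - 0.1071j - 0.1071k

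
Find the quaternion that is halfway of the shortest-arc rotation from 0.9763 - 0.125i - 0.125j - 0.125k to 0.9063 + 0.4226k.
0.9835 - 0.0653i - 0.0653j + 0.1555k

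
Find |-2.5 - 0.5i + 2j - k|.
3.391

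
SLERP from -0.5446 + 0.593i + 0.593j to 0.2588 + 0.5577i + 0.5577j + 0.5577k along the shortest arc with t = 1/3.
-0.3008 + 0.6564i + 0.6564j + 0.2185k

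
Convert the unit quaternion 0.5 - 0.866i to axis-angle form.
axis = (-1, 0, 0), θ = 2π/3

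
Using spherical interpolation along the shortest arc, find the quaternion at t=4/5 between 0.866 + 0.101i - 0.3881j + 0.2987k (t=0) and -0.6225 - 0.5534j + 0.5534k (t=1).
0.8142 + 0.0285i + 0.3972j - 0.4224k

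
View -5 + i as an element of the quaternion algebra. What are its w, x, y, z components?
-5 + i + 0j + 0k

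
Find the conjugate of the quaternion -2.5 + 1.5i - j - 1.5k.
-2.5 - 1.5i + j + 1.5k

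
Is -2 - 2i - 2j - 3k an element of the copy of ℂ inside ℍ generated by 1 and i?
No. The quaternion -2 - 2i - 2j - 3k has j-coefficient y = -2 and k-coefficient z = -3, not both zero, so it does not lie in the complex subalgebra spanned by 1 and i.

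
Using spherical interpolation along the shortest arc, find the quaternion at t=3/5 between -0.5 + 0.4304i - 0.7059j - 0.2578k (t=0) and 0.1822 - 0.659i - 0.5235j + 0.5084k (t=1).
-0.4133 + 0.7401i + 0.0139j - 0.5303k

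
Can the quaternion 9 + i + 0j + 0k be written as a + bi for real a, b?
Yes. The quaternion 9 + i has j- and k-coefficients y = z = 0, so it lies in the complex subalgebra spanned by 1 and i.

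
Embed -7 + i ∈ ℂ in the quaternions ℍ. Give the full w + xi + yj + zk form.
-7 + i + 0j + 0k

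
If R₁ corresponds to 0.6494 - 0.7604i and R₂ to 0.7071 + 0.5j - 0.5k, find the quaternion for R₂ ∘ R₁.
0.4592 - 0.5377i + 0.7049j + 0.0555k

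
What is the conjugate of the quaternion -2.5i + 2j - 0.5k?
2.5i - 2j + 0.5k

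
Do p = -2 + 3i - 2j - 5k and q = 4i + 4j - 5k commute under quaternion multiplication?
No: pq = -29 + 22i - 13j + 30k ≠ -29 - 38i - 3j - 10k = qp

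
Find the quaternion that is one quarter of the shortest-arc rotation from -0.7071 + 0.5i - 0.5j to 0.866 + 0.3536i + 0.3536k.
-0.8509 + 0.3051i - 0.4137j - 0.1086k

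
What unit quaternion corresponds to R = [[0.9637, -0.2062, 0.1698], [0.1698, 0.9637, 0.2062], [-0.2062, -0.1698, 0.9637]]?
0.9863 - 0.0953i + 0.0953j + 0.0953k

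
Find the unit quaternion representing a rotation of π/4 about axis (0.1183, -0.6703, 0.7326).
0.9239 + 0.0453i - 0.2565j + 0.2804k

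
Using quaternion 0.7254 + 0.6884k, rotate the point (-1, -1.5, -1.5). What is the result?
(1.446, -1.077, -1.5)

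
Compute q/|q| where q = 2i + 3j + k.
0.5345i + 0.8018j + 0.2673k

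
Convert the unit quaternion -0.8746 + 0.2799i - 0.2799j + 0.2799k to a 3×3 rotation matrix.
[[0.6866, 0.3329, 0.6463], [-0.6463, 0.6866, 0.3329], [-0.3329, -0.6463, 0.6866]]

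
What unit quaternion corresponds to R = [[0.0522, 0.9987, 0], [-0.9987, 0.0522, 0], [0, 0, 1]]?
0.7253 - 0.6884k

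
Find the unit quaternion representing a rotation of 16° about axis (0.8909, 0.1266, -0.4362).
0.9903 + 0.124i + 0.0176j - 0.0607k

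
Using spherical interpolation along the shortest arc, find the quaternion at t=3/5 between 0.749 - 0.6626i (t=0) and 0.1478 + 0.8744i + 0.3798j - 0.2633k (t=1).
0.2547 - 0.9138i - 0.2601j + 0.1803k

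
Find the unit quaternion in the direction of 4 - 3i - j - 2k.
0.7303 - 0.5477i - 0.1826j - 0.3651k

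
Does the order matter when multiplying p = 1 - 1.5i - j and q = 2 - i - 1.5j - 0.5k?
Yes: pq = -1 - 3.5i - 4.25j + 0.75k ≠ -1 - 4.5i - 2.75j - 1.75k = qp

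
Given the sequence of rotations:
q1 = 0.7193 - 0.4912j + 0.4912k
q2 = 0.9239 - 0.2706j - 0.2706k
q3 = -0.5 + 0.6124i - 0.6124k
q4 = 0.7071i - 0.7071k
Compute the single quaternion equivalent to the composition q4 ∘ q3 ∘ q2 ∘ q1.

q2 · q1 = 0.6646 - 0.2658i - 0.6485j + 0.2592k
q3 · q2 · q1 = -0.0108 + 0.1428i + 0.3283j - 0.9337k
q4 · q3 · q2 · q1 = -0.7612 + 0.2245i + 0.5592j + 0.2398k
-0.7612 + 0.2245i + 0.5592j + 0.2398k


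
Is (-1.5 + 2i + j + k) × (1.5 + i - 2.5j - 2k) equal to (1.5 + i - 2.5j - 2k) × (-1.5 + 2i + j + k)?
No: pq = 0.25 + 2i + 10.25j - 1.5k ≠ 0.25 + i + 0.25j + 10.5k = qp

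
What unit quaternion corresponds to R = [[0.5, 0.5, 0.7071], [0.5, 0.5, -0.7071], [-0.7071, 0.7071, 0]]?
0.7071 + 0.5i + 0.5j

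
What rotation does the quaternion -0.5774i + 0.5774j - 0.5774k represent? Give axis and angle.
axis = (-√3/3, √3/3, -√3/3), θ = π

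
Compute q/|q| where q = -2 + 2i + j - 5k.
-0.343 + 0.343i + 0.1715j - 0.8575k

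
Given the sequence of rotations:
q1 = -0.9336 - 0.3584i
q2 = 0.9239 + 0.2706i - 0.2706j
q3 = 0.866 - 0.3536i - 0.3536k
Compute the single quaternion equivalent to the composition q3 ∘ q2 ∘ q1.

q2 · q1 = -0.7656 - 0.5838i + 0.2526j - 0.097k
q3 · q2 · q1 = -0.9037 - 0.1455i + 0.3909j + 0.0974k
-0.9037 - 0.1455i + 0.3909j + 0.0974k


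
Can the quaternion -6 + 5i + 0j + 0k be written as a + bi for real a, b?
Yes. The quaternion -6 + 5i has j- and k-coefficients y = z = 0, so it lies in the complex subalgebra spanned by 1 and i.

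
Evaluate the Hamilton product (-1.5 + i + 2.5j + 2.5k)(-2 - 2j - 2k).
13 - 2i - 4k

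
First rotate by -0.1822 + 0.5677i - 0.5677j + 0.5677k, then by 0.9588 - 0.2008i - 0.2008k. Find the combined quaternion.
0.0533 + 0.4669i - 0.5443j + 0.6949k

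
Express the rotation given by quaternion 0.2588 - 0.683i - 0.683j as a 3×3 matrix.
[[0.067, 0.933, -0.3535], [0.933, 0.067, 0.3535], [0.3535, -0.3535, -0.866]]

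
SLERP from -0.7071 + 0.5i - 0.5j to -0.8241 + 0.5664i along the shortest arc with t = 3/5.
-0.8034 + 0.558i - 0.2079j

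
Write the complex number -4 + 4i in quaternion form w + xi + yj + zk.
-4 + 4i + 0j + 0k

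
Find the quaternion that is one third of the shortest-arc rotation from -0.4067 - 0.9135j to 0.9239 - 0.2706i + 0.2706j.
-0.6415 + 0.102i - 0.7603j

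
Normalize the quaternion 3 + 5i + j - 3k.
0.4523 + 0.7538i + 0.1508j - 0.4523k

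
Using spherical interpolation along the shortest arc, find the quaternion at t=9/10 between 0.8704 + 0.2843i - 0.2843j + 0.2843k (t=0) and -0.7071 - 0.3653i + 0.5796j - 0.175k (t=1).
0.7281 + 0.3592i - 0.5529j + 0.1872k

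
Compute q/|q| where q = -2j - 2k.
-0.7071j - 0.7071k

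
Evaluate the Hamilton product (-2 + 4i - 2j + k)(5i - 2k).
-18 - 6i + 13j + 14k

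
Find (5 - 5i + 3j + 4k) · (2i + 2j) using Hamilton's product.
4 + 2i + 18j - 16k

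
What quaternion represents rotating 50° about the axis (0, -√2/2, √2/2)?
0.9063 - 0.2988j + 0.2988k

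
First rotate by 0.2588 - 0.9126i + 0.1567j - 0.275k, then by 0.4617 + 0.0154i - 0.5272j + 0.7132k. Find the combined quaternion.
0.4123 - 0.3841i - 0.7107j - 0.4211k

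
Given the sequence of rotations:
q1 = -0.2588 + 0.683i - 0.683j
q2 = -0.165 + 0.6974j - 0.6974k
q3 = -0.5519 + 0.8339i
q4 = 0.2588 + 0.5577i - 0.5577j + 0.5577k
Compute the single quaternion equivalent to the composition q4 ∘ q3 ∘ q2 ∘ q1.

q2 · q1 = 0.519 - 0.589i - 0.5441j - 0.2958k
q3 · q2 · q1 = 0.2047 + 0.7579i + 0.547j - 0.2905k
q4 · q3 · q2 · q1 = 0.0974 + 0.1673i + 0.6121j + 0.7667k
0.0974 + 0.1673i + 0.6121j + 0.7667k


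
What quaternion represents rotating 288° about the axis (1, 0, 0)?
-0.809 + 0.5878i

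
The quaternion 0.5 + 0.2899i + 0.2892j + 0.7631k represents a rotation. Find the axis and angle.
axis = (0.3347, 0.3339, 0.8812), θ = 2π/3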